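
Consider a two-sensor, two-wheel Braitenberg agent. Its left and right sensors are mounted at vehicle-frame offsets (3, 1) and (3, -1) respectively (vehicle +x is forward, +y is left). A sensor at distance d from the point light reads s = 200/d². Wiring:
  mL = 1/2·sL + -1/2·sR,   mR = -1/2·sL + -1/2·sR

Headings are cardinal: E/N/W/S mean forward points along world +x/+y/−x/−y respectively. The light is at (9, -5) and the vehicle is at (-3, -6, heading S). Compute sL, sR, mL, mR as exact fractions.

left sensor world pos  = (-2, -9); dL² = 137
right sensor world pos = (-4, -9); dR² = 185
sL = 200/137 = 200/137
sR = 200/185 = 40/37
mL = 1/2·sL + -1/2·sR = 960/5069
mR = -1/2·sL + -1/2·sR = -6440/5069

200/137 40/37 960/5069 -6440/5069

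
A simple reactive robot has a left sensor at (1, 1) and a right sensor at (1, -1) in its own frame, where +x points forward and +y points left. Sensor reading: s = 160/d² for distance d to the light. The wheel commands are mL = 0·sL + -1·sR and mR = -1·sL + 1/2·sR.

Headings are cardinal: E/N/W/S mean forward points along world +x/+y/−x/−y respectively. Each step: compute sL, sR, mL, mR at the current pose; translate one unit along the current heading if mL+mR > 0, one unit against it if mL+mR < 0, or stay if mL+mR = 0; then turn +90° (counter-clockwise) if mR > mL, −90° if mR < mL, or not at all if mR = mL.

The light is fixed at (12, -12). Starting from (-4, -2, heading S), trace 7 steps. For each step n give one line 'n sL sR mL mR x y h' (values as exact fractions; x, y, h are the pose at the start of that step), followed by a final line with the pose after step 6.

n=0: pose=(-4,-2,S); sL=80/153, sR=16/37; mL=-16/37, mR=-1736/5661; mL+mR=-4184/5661 → advance -1; mR−mL=712/5661 → turn +1·90°
n=1: pose=(-4,-1,E); sL=160/369, sR=32/65; mL=-32/65, mR=-4496/23985; mL+mR=-16304/23985 → advance -1; mR−mL=7312/23985 → turn +1·90°
n=2: pose=(-5,-1,N); sL=40/117, sR=2/5; mL=-2/5, mR=-83/585; mL+mR=-317/585 → advance -1; mR−mL=151/585 → turn +1·90°
n=3: pose=(-5,-2,W); sL=32/81, sR=32/89; mL=-32/89, mR=-1552/7209; mL+mR=-4144/7209 → advance -1; mR−mL=1040/7209 → turn +1·90°
n=4: pose=(-4,-2,S); sL=80/153, sR=16/37; mL=-16/37, mR=-1736/5661; mL+mR=-4184/5661 → advance -1; mR−mL=712/5661 → turn +1·90°
n=5: pose=(-4,-1,E); sL=160/369, sR=32/65; mL=-32/65, mR=-4496/23985; mL+mR=-16304/23985 → advance -1; mR−mL=7312/23985 → turn +1·90°
n=6: pose=(-5,-1,N); sL=40/117, sR=2/5; mL=-2/5, mR=-83/585; mL+mR=-317/585 → advance -1; mR−mL=151/585 → turn +1·90°

0 80/153 16/37 -16/37 -1736/5661 -4 -2 S
1 160/369 32/65 -32/65 -4496/23985 -4 -1 E
2 40/117 2/5 -2/5 -83/585 -5 -1 N
3 32/81 32/89 -32/89 -1552/7209 -5 -2 W
4 80/153 16/37 -16/37 -1736/5661 -4 -2 S
5 160/369 32/65 -32/65 -4496/23985 -4 -1 E
6 40/117 2/5 -2/5 -83/585 -5 -1 N
final -5 -2 W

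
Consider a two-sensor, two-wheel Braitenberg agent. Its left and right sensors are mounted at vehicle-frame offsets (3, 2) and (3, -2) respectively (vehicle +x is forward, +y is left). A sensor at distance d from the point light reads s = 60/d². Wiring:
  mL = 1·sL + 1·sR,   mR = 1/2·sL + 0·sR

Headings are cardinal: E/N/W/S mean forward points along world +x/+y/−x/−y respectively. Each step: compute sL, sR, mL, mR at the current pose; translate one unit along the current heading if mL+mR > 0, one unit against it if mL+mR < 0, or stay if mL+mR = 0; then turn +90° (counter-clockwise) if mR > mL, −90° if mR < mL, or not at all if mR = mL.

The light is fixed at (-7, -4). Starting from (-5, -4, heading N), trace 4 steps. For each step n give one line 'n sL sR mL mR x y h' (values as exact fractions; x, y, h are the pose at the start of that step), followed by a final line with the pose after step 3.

n=0: pose=(-5,-4,N); sL=20/3, sR=12/5; mL=136/15, mR=10/3; mL+mR=62/5 → advance +1; mR−mL=-86/15 → turn -1·90°
n=1: pose=(-5,-3,E); sL=30/17, sR=30/13; mL=900/221, mR=15/17; mL+mR=1095/221 → advance +1; mR−mL=-705/221 → turn -1·90°
n=2: pose=(-4,-3,S); sL=60/29, sR=12; mL=408/29, mR=30/29; mL+mR=438/29 → advance +1; mR−mL=-378/29 → turn -1·90°
n=3: pose=(-4,-4,W); sL=15, sR=15; mL=30, mR=15/2; mL+mR=75/2 → advance +1; mR−mL=-45/2 → turn -1·90°

0 20/3 12/5 136/15 10/3 -5 -4 N
1 30/17 30/13 900/221 15/17 -5 -3 E
2 60/29 12 408/29 30/29 -4 -3 S
3 15 15 30 15/2 -4 -4 W
final -5 -4 N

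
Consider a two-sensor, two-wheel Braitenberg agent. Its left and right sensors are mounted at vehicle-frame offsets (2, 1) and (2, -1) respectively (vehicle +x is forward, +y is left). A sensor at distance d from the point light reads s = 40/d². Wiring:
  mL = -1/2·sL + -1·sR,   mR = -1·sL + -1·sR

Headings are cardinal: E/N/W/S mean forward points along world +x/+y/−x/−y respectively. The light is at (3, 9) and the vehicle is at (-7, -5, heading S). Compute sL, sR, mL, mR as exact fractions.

left sensor world pos  = (-6, -7); dL² = 337
right sensor world pos = (-8, -7); dR² = 377
sL = 40/337 = 40/337
sR = 40/377 = 40/377
mL = -1/2·sL + -1·sR = -21020/127049
mR = -1·sL + -1·sR = -28560/127049

40/337 40/377 -21020/127049 -28560/127049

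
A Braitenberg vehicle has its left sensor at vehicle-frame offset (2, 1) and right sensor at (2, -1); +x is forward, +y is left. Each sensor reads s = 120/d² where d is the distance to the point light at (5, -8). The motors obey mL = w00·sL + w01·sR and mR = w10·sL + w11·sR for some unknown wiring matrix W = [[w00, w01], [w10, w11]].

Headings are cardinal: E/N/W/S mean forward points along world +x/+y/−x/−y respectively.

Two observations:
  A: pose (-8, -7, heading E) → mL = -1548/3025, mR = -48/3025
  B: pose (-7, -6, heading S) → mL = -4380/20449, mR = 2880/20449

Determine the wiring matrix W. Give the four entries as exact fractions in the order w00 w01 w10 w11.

obs A: pose=(-8,-7,E) → sL=24/25, sR=120/121, mL=-1548/3025, mR=-48/3025
obs B: pose=(-7,-6,S) → sL=120/121, sR=120/169, mL=-4380/20449, mR=2880/20449
sensor matrix S = [[24/25, 120/121], [120/121, 120/169]]; det S = -3734784/12371645
solve [mL_A; mL_B] = S·[w00; w01] and [mR_A; mR_B] = S·[w10; w11]:
  w00 = 1/2, w01 = -1, w10 = 1/2, w11 = -1/2

1/2 -1 1/2 -1/2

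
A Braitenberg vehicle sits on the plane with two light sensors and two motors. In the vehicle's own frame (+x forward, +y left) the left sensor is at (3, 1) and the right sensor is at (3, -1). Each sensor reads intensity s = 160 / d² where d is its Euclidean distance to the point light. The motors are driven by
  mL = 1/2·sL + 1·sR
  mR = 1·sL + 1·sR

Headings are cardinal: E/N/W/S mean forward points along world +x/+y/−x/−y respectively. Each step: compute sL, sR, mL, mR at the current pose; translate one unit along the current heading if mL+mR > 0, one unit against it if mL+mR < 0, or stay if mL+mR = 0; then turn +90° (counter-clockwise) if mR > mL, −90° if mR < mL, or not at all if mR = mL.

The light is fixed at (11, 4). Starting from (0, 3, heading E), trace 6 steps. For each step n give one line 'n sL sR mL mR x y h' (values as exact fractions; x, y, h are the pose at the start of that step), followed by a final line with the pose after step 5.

0 5/2 40/17 245/68 165/34 0 3 E
1 32/25 32/17 1072/425 1344/425 1 3 N
2 16/17 16/17 24/17 32/17 1 4 W
3 160/109 160/153 29680/16677 41920/16677 0 4 S
4 5/2 40/17 245/68 165/34 0 3 E
5 32/25 32/17 1072/425 1344/425 1 3 N
final 1 4 W

n=0: pose=(0,3,E); sL=5/2, sR=40/17; mL=245/68, mR=165/34; mL+mR=575/68 → advance +1; mR−mL=5/4 → turn +1·90°
n=1: pose=(1,3,N); sL=32/25, sR=32/17; mL=1072/425, mR=1344/425; mL+mR=2416/425 → advance +1; mR−mL=16/25 → turn +1·90°
n=2: pose=(1,4,W); sL=16/17, sR=16/17; mL=24/17, mR=32/17; mL+mR=56/17 → advance +1; mR−mL=8/17 → turn +1·90°
n=3: pose=(0,4,S); sL=160/109, sR=160/153; mL=29680/16677, mR=41920/16677; mL+mR=71600/16677 → advance +1; mR−mL=80/109 → turn +1·90°
n=4: pose=(0,3,E); sL=5/2, sR=40/17; mL=245/68, mR=165/34; mL+mR=575/68 → advance +1; mR−mL=5/4 → turn +1·90°
n=5: pose=(1,3,N); sL=32/25, sR=32/17; mL=1072/425, mR=1344/425; mL+mR=2416/425 → advance +1; mR−mL=16/25 → turn +1·90°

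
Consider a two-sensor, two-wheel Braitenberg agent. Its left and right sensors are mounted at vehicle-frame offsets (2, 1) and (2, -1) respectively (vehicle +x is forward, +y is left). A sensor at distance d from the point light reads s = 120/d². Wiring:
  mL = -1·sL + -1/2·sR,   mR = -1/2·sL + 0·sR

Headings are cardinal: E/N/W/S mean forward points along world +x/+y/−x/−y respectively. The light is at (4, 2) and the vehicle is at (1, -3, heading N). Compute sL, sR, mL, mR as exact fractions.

left sensor world pos  = (0, -1); dL² = 25
right sensor world pos = (2, -1); dR² = 13
sL = 120/25 = 24/5
sR = 120/13 = 120/13
mL = -1·sL + -1/2·sR = -612/65
mR = -1/2·sL + 0·sR = -12/5

24/5 120/13 -612/65 -12/5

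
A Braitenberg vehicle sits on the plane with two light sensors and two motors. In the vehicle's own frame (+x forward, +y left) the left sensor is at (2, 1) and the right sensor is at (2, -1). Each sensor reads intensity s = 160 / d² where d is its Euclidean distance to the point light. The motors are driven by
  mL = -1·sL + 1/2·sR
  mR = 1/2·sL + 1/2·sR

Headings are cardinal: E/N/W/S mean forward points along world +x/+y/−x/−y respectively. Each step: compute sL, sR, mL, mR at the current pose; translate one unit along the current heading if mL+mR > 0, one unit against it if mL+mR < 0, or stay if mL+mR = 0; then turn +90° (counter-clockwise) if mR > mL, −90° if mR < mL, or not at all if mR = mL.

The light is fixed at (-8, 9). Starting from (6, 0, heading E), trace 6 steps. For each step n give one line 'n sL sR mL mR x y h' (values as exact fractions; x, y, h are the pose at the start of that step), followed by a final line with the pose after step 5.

n=0: pose=(6,0,E); sL=1/2, sR=40/89; mL=-49/178, mR=169/356; mL+mR=71/356 → advance +1; mR−mL=3/4 → turn +1·90°
n=1: pose=(7,0,N); sL=32/49, sR=32/61; mL=-1168/2989, mR=1760/2989; mL+mR=592/2989 → advance +1; mR−mL=48/49 → turn +1·90°
n=2: pose=(7,1,W); sL=16/25, sR=80/109; mL=-744/2725, mR=1872/2725; mL+mR=1128/2725 → advance +1; mR−mL=24/25 → turn +1·90°
n=3: pose=(6,1,S); sL=32/65, sR=160/269; mL=-3408/17485, mR=9504/17485; mL+mR=6096/17485 → advance +1; mR−mL=48/65 → turn +1·90°
n=4: pose=(6,0,E); sL=1/2, sR=40/89; mL=-49/178, mR=169/356; mL+mR=71/356 → advance +1; mR−mL=3/4 → turn +1·90°
n=5: pose=(7,0,N); sL=32/49, sR=32/61; mL=-1168/2989, mR=1760/2989; mL+mR=592/2989 → advance +1; mR−mL=48/49 → turn +1·90°

0 1/2 40/89 -49/178 169/356 6 0 E
1 32/49 32/61 -1168/2989 1760/2989 7 0 N
2 16/25 80/109 -744/2725 1872/2725 7 1 W
3 32/65 160/269 -3408/17485 9504/17485 6 1 S
4 1/2 40/89 -49/178 169/356 6 0 E
5 32/49 32/61 -1168/2989 1760/2989 7 0 N
final 7 1 W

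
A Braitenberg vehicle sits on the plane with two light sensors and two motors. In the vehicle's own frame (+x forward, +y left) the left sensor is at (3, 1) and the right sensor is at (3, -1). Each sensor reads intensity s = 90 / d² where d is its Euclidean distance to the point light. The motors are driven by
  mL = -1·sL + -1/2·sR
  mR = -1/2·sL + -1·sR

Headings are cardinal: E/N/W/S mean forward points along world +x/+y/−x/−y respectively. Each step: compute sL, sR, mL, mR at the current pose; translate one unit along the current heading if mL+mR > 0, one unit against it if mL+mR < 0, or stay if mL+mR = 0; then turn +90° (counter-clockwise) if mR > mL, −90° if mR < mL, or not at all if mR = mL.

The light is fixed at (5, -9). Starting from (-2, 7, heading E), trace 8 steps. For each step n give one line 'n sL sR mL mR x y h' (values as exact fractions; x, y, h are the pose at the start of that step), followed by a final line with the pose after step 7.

n=0: pose=(-2,7,E); sL=18/61, sR=90/241; mL=-7083/14701, mR=-7659/14701; mL+mR=-14742/14701 → advance -1; mR−mL=-576/14701 → turn -1·90°
n=1: pose=(-3,7,S); sL=45/109, sR=9/25; mL=-3231/5450, mR=-3087/5450; mL+mR=-3159/2725 → advance -1; mR−mL=72/2725 → turn +1·90°
n=2: pose=(-3,8,E); sL=90/349, sR=90/281; mL=-40995/98069, mR=-44055/98069; mL+mR=-85050/98069 → advance -1; mR−mL=-3060/98069 → turn -1·90°
n=3: pose=(-4,8,S); sL=9/26, sR=45/148; mL=-1917/3848, mR=-459/962; mL+mR=-3753/3848 → advance -1; mR−mL=81/3848 → turn +1·90°
n=4: pose=(-4,9,E); sL=90/397, sR=18/65; mL=-9423/25805, mR=-10071/25805; mL+mR=-19494/25805 → advance -1; mR−mL=-648/25805 → turn -1·90°
n=5: pose=(-5,9,S); sL=5/17, sR=45/173; mL=-2495/5882, mR=-2395/5882; mL+mR=-2445/2941 → advance -1; mR−mL=50/2941 → turn +1·90°
n=6: pose=(-5,10,E); sL=90/449, sR=90/373; mL=-53775/167477, mR=-57195/167477; mL+mR=-110970/167477 → advance -1; mR−mL=-3420/167477 → turn -1·90°
n=7: pose=(-6,10,S); sL=45/178, sR=9/40; mL=-2601/7120, mR=-1251/3560; mL+mR=-5103/7120 → advance -1; mR−mL=99/7120 → turn +1·90°

0 18/61 90/241 -7083/14701 -7659/14701 -2 7 E
1 45/109 9/25 -3231/5450 -3087/5450 -3 7 S
2 90/349 90/281 -40995/98069 -44055/98069 -3 8 E
3 9/26 45/148 -1917/3848 -459/962 -4 8 S
4 90/397 18/65 -9423/25805 -10071/25805 -4 9 E
5 5/17 45/173 -2495/5882 -2395/5882 -5 9 S
6 90/449 90/373 -53775/167477 -57195/167477 -5 10 E
7 45/178 9/40 -2601/7120 -1251/3560 -6 10 S
final -6 11 E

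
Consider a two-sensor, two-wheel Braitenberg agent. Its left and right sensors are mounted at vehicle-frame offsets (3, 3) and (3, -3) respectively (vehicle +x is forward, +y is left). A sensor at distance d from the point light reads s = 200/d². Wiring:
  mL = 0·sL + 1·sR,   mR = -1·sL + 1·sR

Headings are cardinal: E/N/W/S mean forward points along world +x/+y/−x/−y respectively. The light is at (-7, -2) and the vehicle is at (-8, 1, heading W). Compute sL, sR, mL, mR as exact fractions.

25/2 50/13 50/13 -225/26

left sensor world pos  = (-11, -2); dL² = 16
right sensor world pos = (-11, 4); dR² = 52
sL = 200/16 = 25/2
sR = 200/52 = 50/13
mL = 0·sL + 1·sR = 50/13
mR = -1·sL + 1·sR = -225/26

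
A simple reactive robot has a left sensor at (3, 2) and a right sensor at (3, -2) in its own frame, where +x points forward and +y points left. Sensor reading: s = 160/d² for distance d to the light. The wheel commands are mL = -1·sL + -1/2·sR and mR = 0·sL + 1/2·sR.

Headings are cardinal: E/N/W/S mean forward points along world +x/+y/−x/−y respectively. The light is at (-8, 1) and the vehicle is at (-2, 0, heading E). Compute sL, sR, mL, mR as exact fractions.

80/41 16/9 -1048/369 8/9

left sensor world pos  = (1, 2); dL² = 82
right sensor world pos = (1, -2); dR² = 90
sL = 160/82 = 80/41
sR = 160/90 = 16/9
mL = -1·sL + -1/2·sR = -1048/369
mR = 0·sL + 1/2·sR = 8/9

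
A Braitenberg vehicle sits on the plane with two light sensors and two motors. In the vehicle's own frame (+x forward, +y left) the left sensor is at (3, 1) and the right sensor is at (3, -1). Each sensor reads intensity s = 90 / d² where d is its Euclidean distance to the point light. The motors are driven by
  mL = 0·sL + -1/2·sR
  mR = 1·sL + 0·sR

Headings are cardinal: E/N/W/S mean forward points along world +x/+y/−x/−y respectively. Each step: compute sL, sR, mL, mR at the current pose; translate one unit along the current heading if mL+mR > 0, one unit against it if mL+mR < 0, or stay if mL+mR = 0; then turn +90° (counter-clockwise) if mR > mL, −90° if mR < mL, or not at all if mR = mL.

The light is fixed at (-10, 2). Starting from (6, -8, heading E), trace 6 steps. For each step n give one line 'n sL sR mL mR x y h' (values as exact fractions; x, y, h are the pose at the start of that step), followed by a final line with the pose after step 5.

0 45/221 45/241 -45/482 45/221 6 -8 E
1 18/61 90/373 -45/373 18/61 7 -8 N
2 45/148 9/26 -9/52 45/148 7 -7 W
3 90/433 10/41 -5/41 90/433 6 -7 S
4 45/221 45/241 -45/482 45/221 6 -8 E
5 18/61 90/373 -45/373 18/61 7 -8 N
final 7 -7 W

n=0: pose=(6,-8,E); sL=45/221, sR=45/241; mL=-45/482, mR=45/221; mL+mR=11745/106522 → advance +1; mR−mL=31635/106522 → turn +1·90°
n=1: pose=(7,-8,N); sL=18/61, sR=90/373; mL=-45/373, mR=18/61; mL+mR=3969/22753 → advance +1; mR−mL=9459/22753 → turn +1·90°
n=2: pose=(7,-7,W); sL=45/148, sR=9/26; mL=-9/52, mR=45/148; mL+mR=63/481 → advance +1; mR−mL=459/962 → turn +1·90°
n=3: pose=(6,-7,S); sL=90/433, sR=10/41; mL=-5/41, mR=90/433; mL+mR=1525/17753 → advance +1; mR−mL=5855/17753 → turn +1·90°
n=4: pose=(6,-8,E); sL=45/221, sR=45/241; mL=-45/482, mR=45/221; mL+mR=11745/106522 → advance +1; mR−mL=31635/106522 → turn +1·90°
n=5: pose=(7,-8,N); sL=18/61, sR=90/373; mL=-45/373, mR=18/61; mL+mR=3969/22753 → advance +1; mR−mL=9459/22753 → turn +1·90°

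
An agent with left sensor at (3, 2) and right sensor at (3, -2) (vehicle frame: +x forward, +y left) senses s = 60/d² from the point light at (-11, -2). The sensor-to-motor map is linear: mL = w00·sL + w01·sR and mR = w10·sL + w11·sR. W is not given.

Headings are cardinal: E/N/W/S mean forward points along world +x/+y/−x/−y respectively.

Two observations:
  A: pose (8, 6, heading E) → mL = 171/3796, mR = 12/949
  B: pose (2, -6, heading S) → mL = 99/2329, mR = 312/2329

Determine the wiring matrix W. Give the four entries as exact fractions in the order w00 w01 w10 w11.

1 -1/2 -1 1

obs A: pose=(8,6,E) → sL=15/146, sR=3/26, mL=171/3796, mR=12/949
obs B: pose=(2,-6,S) → sL=30/137, sR=6/17, mL=99/2329, mR=312/2329
sensor matrix S = [[15/146, 3/26], [30/137, 6/17]]; det S = 24300/2210221
solve [mL_A; mL_B] = S·[w00; w01] and [mR_A; mR_B] = S·[w10; w11]:
  w00 = 1, w01 = -1/2, w10 = -1, w11 = 1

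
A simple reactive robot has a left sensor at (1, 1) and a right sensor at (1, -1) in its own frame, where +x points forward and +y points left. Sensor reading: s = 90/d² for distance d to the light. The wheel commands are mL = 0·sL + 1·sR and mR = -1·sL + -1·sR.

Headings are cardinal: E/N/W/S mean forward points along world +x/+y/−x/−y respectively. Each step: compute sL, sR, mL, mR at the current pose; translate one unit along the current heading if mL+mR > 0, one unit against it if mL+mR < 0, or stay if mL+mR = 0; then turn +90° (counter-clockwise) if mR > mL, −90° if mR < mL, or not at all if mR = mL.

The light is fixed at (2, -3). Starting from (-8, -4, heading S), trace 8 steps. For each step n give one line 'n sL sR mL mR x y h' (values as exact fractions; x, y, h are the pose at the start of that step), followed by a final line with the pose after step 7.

n=0: pose=(-8,-4,S); sL=18/17, sR=18/25; mL=18/25, mR=-756/425; mL+mR=-18/17 → advance -1; mR−mL=-1062/425 → turn -1·90°
n=1: pose=(-8,-3,W); sL=45/61, sR=45/61; mL=45/61, mR=-90/61; mL+mR=-45/61 → advance -1; mR−mL=-135/61 → turn -1·90°
n=2: pose=(-7,-3,N); sL=90/101, sR=18/13; mL=18/13, mR=-2988/1313; mL+mR=-90/101 → advance -1; mR−mL=-4806/1313 → turn -1·90°
n=3: pose=(-7,-4,E); sL=45/32, sR=45/34; mL=45/34, mR=-1485/544; mL+mR=-45/32 → advance -1; mR−mL=-2205/544 → turn -1·90°
n=4: pose=(-8,-4,S); sL=18/17, sR=18/25; mL=18/25, mR=-756/425; mL+mR=-18/17 → advance -1; mR−mL=-1062/425 → turn -1·90°
n=5: pose=(-8,-3,W); sL=45/61, sR=45/61; mL=45/61, mR=-90/61; mL+mR=-45/61 → advance -1; mR−mL=-135/61 → turn -1·90°
n=6: pose=(-7,-3,N); sL=90/101, sR=18/13; mL=18/13, mR=-2988/1313; mL+mR=-90/101 → advance -1; mR−mL=-4806/1313 → turn -1·90°
n=7: pose=(-7,-4,E); sL=45/32, sR=45/34; mL=45/34, mR=-1485/544; mL+mR=-45/32 → advance -1; mR−mL=-2205/544 → turn -1·90°

0 18/17 18/25 18/25 -756/425 -8 -4 S
1 45/61 45/61 45/61 -90/61 -8 -3 W
2 90/101 18/13 18/13 -2988/1313 -7 -3 N
3 45/32 45/34 45/34 -1485/544 -7 -4 E
4 18/17 18/25 18/25 -756/425 -8 -4 S
5 45/61 45/61 45/61 -90/61 -8 -3 W
6 90/101 18/13 18/13 -2988/1313 -7 -3 N
7 45/32 45/34 45/34 -1485/544 -7 -4 E
final -8 -4 S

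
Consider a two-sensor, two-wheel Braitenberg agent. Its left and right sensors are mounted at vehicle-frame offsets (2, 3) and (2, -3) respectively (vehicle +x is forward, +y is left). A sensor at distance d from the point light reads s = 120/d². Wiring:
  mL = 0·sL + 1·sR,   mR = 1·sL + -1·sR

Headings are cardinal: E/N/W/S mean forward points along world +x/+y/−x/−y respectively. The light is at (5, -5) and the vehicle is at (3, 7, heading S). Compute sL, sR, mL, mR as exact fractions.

left sensor world pos  = (6, 5); dL² = 101
right sensor world pos = (0, 5); dR² = 125
sL = 120/101 = 120/101
sR = 120/125 = 24/25
mL = 0·sL + 1·sR = 24/25
mR = 1·sL + -1·sR = 576/2525

120/101 24/25 24/25 576/2525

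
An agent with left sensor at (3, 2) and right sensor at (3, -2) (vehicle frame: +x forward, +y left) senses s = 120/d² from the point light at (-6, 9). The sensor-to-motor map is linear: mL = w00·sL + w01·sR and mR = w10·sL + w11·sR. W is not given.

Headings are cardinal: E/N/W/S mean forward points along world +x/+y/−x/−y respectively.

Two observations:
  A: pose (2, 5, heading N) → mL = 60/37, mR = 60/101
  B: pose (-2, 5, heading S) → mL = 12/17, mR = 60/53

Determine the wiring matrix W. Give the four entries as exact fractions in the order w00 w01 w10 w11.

1/2 0 0 1/2

obs A: pose=(2,5,N) → sL=120/37, sR=120/101, mL=60/37, mR=60/101
obs B: pose=(-2,5,S) → sL=24/17, sR=120/53, mL=12/17, mR=60/53
sensor matrix S = [[120/37, 120/101], [24/17, 120/53]]; det S = 19077120/3367037
solve [mL_A; mL_B] = S·[w00; w01] and [mR_A; mR_B] = S·[w10; w11]:
  w00 = 1/2, w01 = 0, w10 = 0, w11 = 1/2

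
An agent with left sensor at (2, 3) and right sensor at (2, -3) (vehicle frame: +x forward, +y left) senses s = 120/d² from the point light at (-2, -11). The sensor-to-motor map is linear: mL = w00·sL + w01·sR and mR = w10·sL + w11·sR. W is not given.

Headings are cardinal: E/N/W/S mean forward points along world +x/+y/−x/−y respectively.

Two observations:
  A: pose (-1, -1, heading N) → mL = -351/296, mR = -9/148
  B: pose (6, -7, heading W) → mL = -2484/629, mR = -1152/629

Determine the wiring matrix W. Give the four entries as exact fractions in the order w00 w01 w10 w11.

-1 -1/2 -1 1

obs A: pose=(-1,-1,N) → sL=30/37, sR=3/4, mL=-351/296, mR=-9/148
obs B: pose=(6,-7,W) → sL=120/37, sR=24/17, mL=-2484/629, mR=-1152/629
sensor matrix S = [[30/37, 3/4], [120/37, 24/17]]; det S = -810/629
solve [mL_A; mL_B] = S·[w00; w01] and [mR_A; mR_B] = S·[w10; w11]:
  w00 = -1, w01 = -1/2, w10 = -1, w11 = 1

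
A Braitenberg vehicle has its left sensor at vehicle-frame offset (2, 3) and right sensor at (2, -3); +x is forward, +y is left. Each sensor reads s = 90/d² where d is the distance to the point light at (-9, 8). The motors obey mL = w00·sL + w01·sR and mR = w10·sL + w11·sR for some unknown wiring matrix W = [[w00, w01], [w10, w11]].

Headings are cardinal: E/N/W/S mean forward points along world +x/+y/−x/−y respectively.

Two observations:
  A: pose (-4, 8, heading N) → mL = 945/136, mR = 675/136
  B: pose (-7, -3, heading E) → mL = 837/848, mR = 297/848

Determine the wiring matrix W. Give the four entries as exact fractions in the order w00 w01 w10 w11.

1/2 1 1/2 -1/2

obs A: pose=(-4,8,N) → sL=45/4, sR=45/34, mL=945/136, mR=675/136
obs B: pose=(-7,-3,E) → sL=9/8, sR=45/106, mL=837/848, mR=297/848
sensor matrix S = [[45/4, 45/34], [9/8, 45/106]]; det S = 47385/14416
solve [mL_A; mL_B] = S·[w00; w01] and [mR_A; mR_B] = S·[w10; w11]:
  w00 = 1/2, w01 = 1, w10 = 1/2, w11 = -1/2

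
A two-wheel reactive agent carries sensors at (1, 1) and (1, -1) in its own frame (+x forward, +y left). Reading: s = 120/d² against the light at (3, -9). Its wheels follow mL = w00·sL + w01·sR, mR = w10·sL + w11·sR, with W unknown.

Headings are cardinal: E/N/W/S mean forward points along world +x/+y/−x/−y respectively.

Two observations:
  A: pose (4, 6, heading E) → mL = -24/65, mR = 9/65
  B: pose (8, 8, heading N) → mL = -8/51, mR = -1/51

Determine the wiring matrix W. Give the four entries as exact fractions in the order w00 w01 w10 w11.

obs A: pose=(4,6,E) → sL=6/13, sR=3/5, mL=-24/65, mR=9/65
obs B: pose=(8,8,N) → sL=6/17, sR=1/3, mL=-8/51, mR=-1/51
sensor matrix S = [[6/13, 3/5], [6/17, 1/3]]; det S = -64/1105
solve [mL_A; mL_B] = S·[w00; w01] and [mR_A; mR_B] = S·[w10; w11]:
  w00 = 1/2, w01 = -1, w10 = -1, w11 = 1

1/2 -1 -1 1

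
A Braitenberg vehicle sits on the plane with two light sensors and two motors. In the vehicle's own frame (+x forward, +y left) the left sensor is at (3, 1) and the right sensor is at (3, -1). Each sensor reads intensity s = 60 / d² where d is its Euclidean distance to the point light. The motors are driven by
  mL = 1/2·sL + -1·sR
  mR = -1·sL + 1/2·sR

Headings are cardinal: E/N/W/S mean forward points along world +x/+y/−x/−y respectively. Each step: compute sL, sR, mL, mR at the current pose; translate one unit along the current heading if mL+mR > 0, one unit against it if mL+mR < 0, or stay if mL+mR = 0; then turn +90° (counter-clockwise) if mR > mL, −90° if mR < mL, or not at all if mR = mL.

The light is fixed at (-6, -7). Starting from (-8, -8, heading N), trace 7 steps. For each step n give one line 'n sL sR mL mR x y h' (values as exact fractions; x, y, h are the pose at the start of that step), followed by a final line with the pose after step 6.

0 60/13 12 -126/13 18/13 -8 -8 N
1 30/17 30/13 -315/221 -135/221 -8 -9 W
2 12/5 60/29 -126/145 -198/145 -7 -9 S
3 3 15/4 -9/4 -9/8 -7 -8 W
4 60/17 60/17 -30/17 -30/17 -6 -8 S
5 6 6 -3 -3 -6 -7 S
6 12 12 -6 -6 -6 -6 S
final -6 -5 S

n=0: pose=(-8,-8,N); sL=60/13, sR=12; mL=-126/13, mR=18/13; mL+mR=-108/13 → advance -1; mR−mL=144/13 → turn +1·90°
n=1: pose=(-8,-9,W); sL=30/17, sR=30/13; mL=-315/221, mR=-135/221; mL+mR=-450/221 → advance -1; mR−mL=180/221 → turn +1·90°
n=2: pose=(-7,-9,S); sL=12/5, sR=60/29; mL=-126/145, mR=-198/145; mL+mR=-324/145 → advance -1; mR−mL=-72/145 → turn -1·90°
n=3: pose=(-7,-8,W); sL=3, sR=15/4; mL=-9/4, mR=-9/8; mL+mR=-27/8 → advance -1; mR−mL=9/8 → turn +1·90°
n=4: pose=(-6,-8,S); sL=60/17, sR=60/17; mL=-30/17, mR=-30/17; mL+mR=-60/17 → advance -1; mR−mL=0 → turn +0·90°
n=5: pose=(-6,-7,S); sL=6, sR=6; mL=-3, mR=-3; mL+mR=-6 → advance -1; mR−mL=0 → turn +0·90°
n=6: pose=(-6,-6,S); sL=12, sR=12; mL=-6, mR=-6; mL+mR=-12 → advance -1; mR−mL=0 → turn +0·90°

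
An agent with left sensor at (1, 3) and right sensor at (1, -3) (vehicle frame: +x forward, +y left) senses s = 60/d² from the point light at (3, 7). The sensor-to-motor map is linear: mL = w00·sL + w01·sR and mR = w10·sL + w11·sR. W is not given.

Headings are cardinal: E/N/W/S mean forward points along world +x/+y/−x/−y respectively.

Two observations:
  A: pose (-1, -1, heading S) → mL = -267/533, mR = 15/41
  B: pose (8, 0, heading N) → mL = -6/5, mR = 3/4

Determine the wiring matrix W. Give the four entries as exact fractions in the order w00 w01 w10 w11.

-1 1/2 1/2 0

obs A: pose=(-1,-1,S) → sL=30/41, sR=6/13, mL=-267/533, mR=15/41
obs B: pose=(8,0,N) → sL=3/2, sR=3/5, mL=-6/5, mR=3/4
sensor matrix S = [[30/41, 6/13], [3/2, 3/5]]; det S = -135/533
solve [mL_A; mL_B] = S·[w00; w01] and [mR_A; mR_B] = S·[w10; w11]:
  w00 = -1, w01 = 1/2, w10 = 1/2, w11 = 0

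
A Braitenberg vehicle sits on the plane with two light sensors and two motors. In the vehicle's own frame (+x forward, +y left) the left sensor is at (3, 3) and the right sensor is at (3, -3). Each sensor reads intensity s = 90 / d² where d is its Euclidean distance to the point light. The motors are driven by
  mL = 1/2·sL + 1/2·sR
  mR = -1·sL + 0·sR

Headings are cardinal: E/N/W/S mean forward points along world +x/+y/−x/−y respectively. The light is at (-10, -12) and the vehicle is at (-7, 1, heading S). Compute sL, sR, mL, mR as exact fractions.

left sensor world pos  = (-4, -2); dL² = 136
right sensor world pos = (-10, -2); dR² = 100
sL = 90/136 = 45/68
sR = 90/100 = 9/10
mL = 1/2·sL + 1/2·sR = 531/680
mR = -1·sL + 0·sR = -45/68

45/68 9/10 531/680 -45/68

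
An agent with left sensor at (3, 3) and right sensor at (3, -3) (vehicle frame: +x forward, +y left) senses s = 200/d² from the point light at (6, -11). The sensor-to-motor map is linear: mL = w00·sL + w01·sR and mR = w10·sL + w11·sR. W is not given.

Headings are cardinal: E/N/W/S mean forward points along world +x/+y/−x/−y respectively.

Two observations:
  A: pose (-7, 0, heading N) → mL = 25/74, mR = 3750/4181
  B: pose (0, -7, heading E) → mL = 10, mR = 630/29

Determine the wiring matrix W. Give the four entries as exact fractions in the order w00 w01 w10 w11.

0 1/2 1/2 1

obs A: pose=(-7,0,N) → sL=50/113, sR=25/37, mL=25/74, mR=3750/4181
obs B: pose=(0,-7,E) → sL=100/29, sR=20, mL=10, mR=630/29
sensor matrix S = [[50/113, 25/37], [100/29, 20]]; det S = 790500/121249
solve [mL_A; mL_B] = S·[w00; w01] and [mR_A; mR_B] = S·[w10; w11]:
  w00 = 0, w01 = 1/2, w10 = 1/2, w11 = 1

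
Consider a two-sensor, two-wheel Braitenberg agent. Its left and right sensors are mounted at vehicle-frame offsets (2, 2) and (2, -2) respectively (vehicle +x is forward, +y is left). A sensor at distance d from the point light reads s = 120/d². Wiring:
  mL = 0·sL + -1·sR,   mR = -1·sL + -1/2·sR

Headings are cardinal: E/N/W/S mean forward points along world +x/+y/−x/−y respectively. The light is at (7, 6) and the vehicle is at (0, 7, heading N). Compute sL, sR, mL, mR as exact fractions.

4/3 60/17 -60/17 -158/51

left sensor world pos  = (-2, 9); dL² = 90
right sensor world pos = (2, 9); dR² = 34
sL = 120/90 = 4/3
sR = 120/34 = 60/17
mL = 0·sL + -1·sR = -60/17
mR = -1·sL + -1/2·sR = -158/51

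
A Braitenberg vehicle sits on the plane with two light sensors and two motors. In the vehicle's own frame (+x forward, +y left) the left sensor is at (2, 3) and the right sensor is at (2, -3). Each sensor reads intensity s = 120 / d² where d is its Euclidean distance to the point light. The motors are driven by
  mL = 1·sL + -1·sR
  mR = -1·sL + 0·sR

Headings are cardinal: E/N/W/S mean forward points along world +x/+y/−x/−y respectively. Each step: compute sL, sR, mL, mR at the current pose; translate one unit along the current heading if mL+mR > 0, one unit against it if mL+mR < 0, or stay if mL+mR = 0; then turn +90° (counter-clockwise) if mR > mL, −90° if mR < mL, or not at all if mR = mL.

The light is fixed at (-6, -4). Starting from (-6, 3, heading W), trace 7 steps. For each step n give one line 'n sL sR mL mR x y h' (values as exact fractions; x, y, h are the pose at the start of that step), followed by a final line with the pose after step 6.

n=0: pose=(-6,3,W); sL=6, sR=15/13; mL=63/13, mR=-6; mL+mR=-15/13 → advance -1; mR−mL=-141/13 → turn -1·90°
n=1: pose=(-5,3,N); sL=24/17, sR=120/97; mL=288/1649, mR=-24/17; mL+mR=-120/97 → advance -1; mR−mL=-2616/1649 → turn -1·90°
n=2: pose=(-5,2,E); sL=4/3, sR=20/3; mL=-16/3, mR=-4/3; mL+mR=-20/3 → advance -1; mR−mL=4 → turn +1·90°
n=3: pose=(-6,2,N); sL=120/73, sR=120/73; mL=0, mR=-120/73; mL+mR=-120/73 → advance -1; mR−mL=-120/73 → turn -1·90°
n=4: pose=(-6,1,E); sL=30/17, sR=15; mL=-225/17, mR=-30/17; mL+mR=-15 → advance -1; mR−mL=195/17 → turn +1·90°
n=5: pose=(-7,1,N); sL=24/13, sR=120/53; mL=-288/689, mR=-24/13; mL+mR=-120/53 → advance -1; mR−mL=-984/689 → turn -1·90°
n=6: pose=(-7,0,E); sL=12/5, sR=60; mL=-288/5, mR=-12/5; mL+mR=-60 → advance -1; mR−mL=276/5 → turn +1·90°

0 6 15/13 63/13 -6 -6 3 W
1 24/17 120/97 288/1649 -24/17 -5 3 N
2 4/3 20/3 -16/3 -4/3 -5 2 E
3 120/73 120/73 0 -120/73 -6 2 N
4 30/17 15 -225/17 -30/17 -6 1 E
5 24/13 120/53 -288/689 -24/13 -7 1 N
6 12/5 60 -288/5 -12/5 -7 0 E
final -8 0 N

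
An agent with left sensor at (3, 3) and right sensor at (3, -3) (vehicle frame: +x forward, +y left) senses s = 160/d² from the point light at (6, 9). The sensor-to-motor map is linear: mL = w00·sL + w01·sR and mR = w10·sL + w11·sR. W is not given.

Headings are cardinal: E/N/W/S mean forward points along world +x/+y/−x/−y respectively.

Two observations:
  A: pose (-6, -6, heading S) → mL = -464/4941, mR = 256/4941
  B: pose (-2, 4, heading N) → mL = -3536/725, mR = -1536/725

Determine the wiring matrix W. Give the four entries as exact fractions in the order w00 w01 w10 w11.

obs A: pose=(-6,-6,S) → sL=32/81, sR=160/549, mL=-464/4941, mR=256/4941
obs B: pose=(-2,4,N) → sL=32/25, sR=160/29, mL=-3536/725, mR=-1536/725
sensor matrix S = [[32/81, 160/549], [32/25, 160/29]]; det S = 1294336/716445
solve [mL_A; mL_B] = S·[w00; w01] and [mR_A; mR_B] = S·[w10; w11]:
  w00 = 1/2, w01 = -1, w10 = 1/2, w11 = -1/2

1/2 -1 1/2 -1/2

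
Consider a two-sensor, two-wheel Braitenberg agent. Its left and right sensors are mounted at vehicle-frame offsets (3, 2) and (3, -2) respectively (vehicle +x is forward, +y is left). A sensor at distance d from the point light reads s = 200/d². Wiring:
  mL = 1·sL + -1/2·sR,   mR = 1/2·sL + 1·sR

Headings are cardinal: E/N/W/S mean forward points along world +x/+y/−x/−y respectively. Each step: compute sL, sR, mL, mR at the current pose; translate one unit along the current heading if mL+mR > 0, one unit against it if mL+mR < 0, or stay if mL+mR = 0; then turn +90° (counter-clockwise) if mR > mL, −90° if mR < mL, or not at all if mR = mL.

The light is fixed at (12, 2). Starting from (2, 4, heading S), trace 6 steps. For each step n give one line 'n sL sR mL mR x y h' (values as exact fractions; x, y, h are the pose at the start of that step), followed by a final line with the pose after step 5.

0 40/13 40/29 900/377 1100/377 2 4 S
1 100/29 4 42/29 166/29 2 3 E
2 200/137 40/13 -140/1781 6780/1781 3 3 N
3 25/18 5/4 55/72 35/18 3 4 W
4 40/13 40/29 900/377 1100/377 2 4 S
5 100/29 4 42/29 166/29 2 3 E
final 3 3 N

n=0: pose=(2,4,S); sL=40/13, sR=40/29; mL=900/377, mR=1100/377; mL+mR=2000/377 → advance +1; mR−mL=200/377 → turn +1·90°
n=1: pose=(2,3,E); sL=100/29, sR=4; mL=42/29, mR=166/29; mL+mR=208/29 → advance +1; mR−mL=124/29 → turn +1·90°
n=2: pose=(3,3,N); sL=200/137, sR=40/13; mL=-140/1781, mR=6780/1781; mL+mR=6640/1781 → advance +1; mR−mL=6920/1781 → turn +1·90°
n=3: pose=(3,4,W); sL=25/18, sR=5/4; mL=55/72, mR=35/18; mL+mR=65/24 → advance +1; mR−mL=85/72 → turn +1·90°
n=4: pose=(2,4,S); sL=40/13, sR=40/29; mL=900/377, mR=1100/377; mL+mR=2000/377 → advance +1; mR−mL=200/377 → turn +1·90°
n=5: pose=(2,3,E); sL=100/29, sR=4; mL=42/29, mR=166/29; mL+mR=208/29 → advance +1; mR−mL=124/29 → turn +1·90°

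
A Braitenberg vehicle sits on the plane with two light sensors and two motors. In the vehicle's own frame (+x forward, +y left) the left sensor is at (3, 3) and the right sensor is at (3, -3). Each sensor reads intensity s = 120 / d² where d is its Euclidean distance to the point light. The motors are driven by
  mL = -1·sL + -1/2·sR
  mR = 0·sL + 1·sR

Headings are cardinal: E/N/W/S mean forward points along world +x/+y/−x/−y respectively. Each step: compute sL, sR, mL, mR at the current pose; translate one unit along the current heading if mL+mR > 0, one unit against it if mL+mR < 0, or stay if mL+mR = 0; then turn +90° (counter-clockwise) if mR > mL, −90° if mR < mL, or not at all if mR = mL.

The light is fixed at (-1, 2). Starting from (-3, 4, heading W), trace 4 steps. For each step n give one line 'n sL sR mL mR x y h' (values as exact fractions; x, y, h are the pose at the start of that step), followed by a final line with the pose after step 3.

n=0: pose=(-3,4,W); sL=60/13, sR=12/5; mL=-378/65, mR=12/5; mL+mR=-222/65 → advance -1; mR−mL=534/65 → turn +1·90°
n=1: pose=(-2,4,S); sL=24, sR=120/17; mL=-468/17, mR=120/17; mL+mR=-348/17 → advance -1; mR−mL=588/17 → turn +1·90°
n=2: pose=(-2,5,E); sL=3, sR=30; mL=-18, mR=30; mL+mR=12 → advance +1; mR−mL=48 → turn +1·90°
n=3: pose=(-1,5,N); sL=8/3, sR=8/3; mL=-4, mR=8/3; mL+mR=-4/3 → advance -1; mR−mL=20/3 → turn +1·90°

0 60/13 12/5 -378/65 12/5 -3 4 W
1 24 120/17 -468/17 120/17 -2 4 S
2 3 30 -18 30 -2 5 E
3 8/3 8/3 -4 8/3 -1 5 N
final -1 4 W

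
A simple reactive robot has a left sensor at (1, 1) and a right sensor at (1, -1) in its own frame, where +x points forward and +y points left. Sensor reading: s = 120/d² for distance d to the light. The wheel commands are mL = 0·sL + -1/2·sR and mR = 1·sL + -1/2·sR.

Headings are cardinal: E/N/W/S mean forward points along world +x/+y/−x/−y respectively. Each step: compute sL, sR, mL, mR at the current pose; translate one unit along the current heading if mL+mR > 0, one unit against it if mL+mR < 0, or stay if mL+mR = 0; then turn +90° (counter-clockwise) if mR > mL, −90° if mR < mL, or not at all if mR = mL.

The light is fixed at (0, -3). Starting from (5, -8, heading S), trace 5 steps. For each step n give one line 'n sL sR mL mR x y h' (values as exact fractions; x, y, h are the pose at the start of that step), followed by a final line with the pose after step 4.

n=0: pose=(5,-8,S); sL=5/3, sR=30/13; mL=-15/13, mR=20/39; mL+mR=-25/39 → advance -1; mR−mL=5/3 → turn +1·90°
n=1: pose=(5,-7,E); sL=8/3, sR=120/61; mL=-60/61, mR=308/183; mL+mR=128/183 → advance +1; mR−mL=8/3 → turn +1·90°
n=2: pose=(6,-7,N); sL=60/17, sR=60/29; mL=-30/29, mR=1230/493; mL+mR=720/493 → advance +1; mR−mL=60/17 → turn +1·90°
n=3: pose=(6,-6,W); sL=120/41, sR=120/29; mL=-60/29, mR=1020/1189; mL+mR=-1440/1189 → advance -1; mR−mL=120/41 → turn +1·90°
n=4: pose=(7,-6,S); sL=3/2, sR=30/13; mL=-15/13, mR=9/26; mL+mR=-21/26 → advance -1; mR−mL=3/2 → turn +1·90°

0 5/3 30/13 -15/13 20/39 5 -8 S
1 8/3 120/61 -60/61 308/183 5 -7 E
2 60/17 60/29 -30/29 1230/493 6 -7 N
3 120/41 120/29 -60/29 1020/1189 6 -6 W
4 3/2 30/13 -15/13 9/26 7 -6 S
final 7 -5 E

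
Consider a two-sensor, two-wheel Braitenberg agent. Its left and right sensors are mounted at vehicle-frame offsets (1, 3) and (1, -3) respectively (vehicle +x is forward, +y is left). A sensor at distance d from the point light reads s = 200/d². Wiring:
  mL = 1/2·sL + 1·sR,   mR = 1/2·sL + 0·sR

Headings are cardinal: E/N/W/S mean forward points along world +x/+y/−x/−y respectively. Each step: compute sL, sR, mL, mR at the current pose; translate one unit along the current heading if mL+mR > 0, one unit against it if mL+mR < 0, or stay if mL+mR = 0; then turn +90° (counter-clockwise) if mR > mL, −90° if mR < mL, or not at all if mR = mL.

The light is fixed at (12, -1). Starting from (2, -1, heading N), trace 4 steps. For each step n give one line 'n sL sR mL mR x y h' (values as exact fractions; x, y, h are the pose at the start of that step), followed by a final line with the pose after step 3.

n=0: pose=(2,-1,N); sL=20/17, sR=4; mL=78/17, mR=10/17; mL+mR=88/17 → advance +1; mR−mL=-4 → turn -1·90°
n=1: pose=(2,0,E); sL=200/97, sR=40/17; mL=5580/1649, mR=100/97; mL+mR=7280/1649 → advance +1; mR−mL=-40/17 → turn -1·90°
n=2: pose=(3,0,S); sL=50/9, sR=25/18; mL=25/6, mR=25/9; mL+mR=125/18 → advance +1; mR−mL=-25/18 → turn -1·90°
n=3: pose=(3,-1,W); sL=200/109, sR=200/109; mL=300/109, mR=100/109; mL+mR=400/109 → advance +1; mR−mL=-200/109 → turn -1·90°

0 20/17 4 78/17 10/17 2 -1 N
1 200/97 40/17 5580/1649 100/97 2 0 E
2 50/9 25/18 25/6 25/9 3 0 S
3 200/109 200/109 300/109 100/109 3 -1 W
final 2 -1 N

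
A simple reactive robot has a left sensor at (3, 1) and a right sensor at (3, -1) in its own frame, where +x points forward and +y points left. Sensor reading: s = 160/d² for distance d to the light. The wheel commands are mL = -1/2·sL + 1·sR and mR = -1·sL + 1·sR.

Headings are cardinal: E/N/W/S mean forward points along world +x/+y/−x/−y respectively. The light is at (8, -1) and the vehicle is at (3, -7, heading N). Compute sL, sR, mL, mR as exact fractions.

left sensor world pos  = (2, -4); dL² = 45
right sensor world pos = (4, -4); dR² = 25
sL = 160/45 = 32/9
sR = 160/25 = 32/5
mL = -1/2·sL + 1·sR = 208/45
mR = -1·sL + 1·sR = 128/45

32/9 32/5 208/45 128/45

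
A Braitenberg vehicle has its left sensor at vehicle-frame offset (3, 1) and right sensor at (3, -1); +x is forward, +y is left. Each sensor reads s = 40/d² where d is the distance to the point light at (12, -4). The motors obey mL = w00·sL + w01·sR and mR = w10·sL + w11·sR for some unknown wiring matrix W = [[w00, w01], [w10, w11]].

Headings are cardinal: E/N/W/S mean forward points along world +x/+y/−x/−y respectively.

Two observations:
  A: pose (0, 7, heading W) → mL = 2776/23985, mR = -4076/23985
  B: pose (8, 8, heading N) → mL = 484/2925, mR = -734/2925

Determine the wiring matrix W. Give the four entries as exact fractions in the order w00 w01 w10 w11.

1/2 1/2 -1/2 -1

obs A: pose=(0,7,W) → sL=8/65, sR=40/369, mL=2776/23985, mR=-4076/23985
obs B: pose=(8,8,N) → sL=4/25, sR=20/117, mL=484/2925, mR=-734/2925
sensor matrix S = [[8/65, 40/369], [4/25, 20/117]]; det S = 128/34645
solve [mL_A; mL_B] = S·[w00; w01] and [mR_A; mR_B] = S·[w10; w11]:
  w00 = 1/2, w01 = 1/2, w10 = -1/2, w11 = -1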